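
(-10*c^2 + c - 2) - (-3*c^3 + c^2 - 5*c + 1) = 3*c^3 - 11*c^2 + 6*c - 3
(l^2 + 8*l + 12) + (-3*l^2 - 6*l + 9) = -2*l^2 + 2*l + 21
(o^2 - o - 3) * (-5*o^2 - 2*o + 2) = -5*o^4 + 3*o^3 + 19*o^2 + 4*o - 6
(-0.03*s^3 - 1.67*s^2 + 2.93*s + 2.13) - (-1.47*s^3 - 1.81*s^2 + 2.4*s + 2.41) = 1.44*s^3 + 0.14*s^2 + 0.53*s - 0.28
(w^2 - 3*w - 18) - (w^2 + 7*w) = -10*w - 18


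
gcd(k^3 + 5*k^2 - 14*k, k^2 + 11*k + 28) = k + 7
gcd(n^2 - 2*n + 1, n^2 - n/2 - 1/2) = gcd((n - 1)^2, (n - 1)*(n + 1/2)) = n - 1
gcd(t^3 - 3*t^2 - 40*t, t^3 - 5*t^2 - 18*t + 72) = 1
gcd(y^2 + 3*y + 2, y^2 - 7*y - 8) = y + 1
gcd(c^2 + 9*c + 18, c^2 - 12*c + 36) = 1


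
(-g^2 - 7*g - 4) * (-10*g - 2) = 10*g^3 + 72*g^2 + 54*g + 8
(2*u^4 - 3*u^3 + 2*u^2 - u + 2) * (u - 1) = 2*u^5 - 5*u^4 + 5*u^3 - 3*u^2 + 3*u - 2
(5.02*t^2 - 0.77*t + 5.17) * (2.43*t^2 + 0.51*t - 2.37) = 12.1986*t^4 + 0.6891*t^3 + 0.273000000000001*t^2 + 4.4616*t - 12.2529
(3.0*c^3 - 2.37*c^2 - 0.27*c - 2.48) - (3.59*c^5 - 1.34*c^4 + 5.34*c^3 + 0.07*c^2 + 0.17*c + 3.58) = -3.59*c^5 + 1.34*c^4 - 2.34*c^3 - 2.44*c^2 - 0.44*c - 6.06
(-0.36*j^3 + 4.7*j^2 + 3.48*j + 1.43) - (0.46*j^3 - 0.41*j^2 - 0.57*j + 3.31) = -0.82*j^3 + 5.11*j^2 + 4.05*j - 1.88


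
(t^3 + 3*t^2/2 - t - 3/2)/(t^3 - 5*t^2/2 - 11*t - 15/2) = (t - 1)/(t - 5)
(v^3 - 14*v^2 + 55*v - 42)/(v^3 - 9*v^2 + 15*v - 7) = (v - 6)/(v - 1)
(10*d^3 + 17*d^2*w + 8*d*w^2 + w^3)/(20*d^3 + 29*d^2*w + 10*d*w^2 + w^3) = (2*d + w)/(4*d + w)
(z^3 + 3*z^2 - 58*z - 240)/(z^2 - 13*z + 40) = (z^2 + 11*z + 30)/(z - 5)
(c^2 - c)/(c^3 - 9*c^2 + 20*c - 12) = c/(c^2 - 8*c + 12)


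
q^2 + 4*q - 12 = (q - 2)*(q + 6)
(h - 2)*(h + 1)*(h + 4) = h^3 + 3*h^2 - 6*h - 8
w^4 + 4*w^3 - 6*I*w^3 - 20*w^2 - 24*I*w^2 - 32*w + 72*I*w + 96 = (w - 2)*(w + 6)*(w - 4*I)*(w - 2*I)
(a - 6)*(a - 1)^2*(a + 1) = a^4 - 7*a^3 + 5*a^2 + 7*a - 6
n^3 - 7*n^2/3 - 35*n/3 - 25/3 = (n - 5)*(n + 1)*(n + 5/3)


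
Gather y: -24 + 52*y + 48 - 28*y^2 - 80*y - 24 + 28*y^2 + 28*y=0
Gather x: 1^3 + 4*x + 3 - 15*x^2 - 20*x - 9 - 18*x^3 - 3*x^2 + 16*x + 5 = -18*x^3 - 18*x^2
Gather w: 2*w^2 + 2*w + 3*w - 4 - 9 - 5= 2*w^2 + 5*w - 18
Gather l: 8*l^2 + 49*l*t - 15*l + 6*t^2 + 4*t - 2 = 8*l^2 + l*(49*t - 15) + 6*t^2 + 4*t - 2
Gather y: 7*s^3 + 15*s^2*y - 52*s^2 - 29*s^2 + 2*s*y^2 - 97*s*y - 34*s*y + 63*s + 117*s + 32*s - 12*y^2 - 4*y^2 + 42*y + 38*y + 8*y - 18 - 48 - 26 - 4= 7*s^3 - 81*s^2 + 212*s + y^2*(2*s - 16) + y*(15*s^2 - 131*s + 88) - 96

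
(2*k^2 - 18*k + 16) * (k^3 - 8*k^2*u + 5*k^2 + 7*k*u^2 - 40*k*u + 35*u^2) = 2*k^5 - 16*k^4*u - 8*k^4 + 14*k^3*u^2 + 64*k^3*u - 74*k^3 - 56*k^2*u^2 + 592*k^2*u + 80*k^2 - 518*k*u^2 - 640*k*u + 560*u^2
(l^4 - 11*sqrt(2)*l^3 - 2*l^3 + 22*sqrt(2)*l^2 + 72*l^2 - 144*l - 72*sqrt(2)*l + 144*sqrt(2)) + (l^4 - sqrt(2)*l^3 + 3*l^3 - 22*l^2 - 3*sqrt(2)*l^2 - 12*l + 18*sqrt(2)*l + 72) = 2*l^4 - 12*sqrt(2)*l^3 + l^3 + 19*sqrt(2)*l^2 + 50*l^2 - 156*l - 54*sqrt(2)*l + 72 + 144*sqrt(2)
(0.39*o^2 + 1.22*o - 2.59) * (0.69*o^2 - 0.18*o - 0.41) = 0.2691*o^4 + 0.7716*o^3 - 2.1666*o^2 - 0.034*o + 1.0619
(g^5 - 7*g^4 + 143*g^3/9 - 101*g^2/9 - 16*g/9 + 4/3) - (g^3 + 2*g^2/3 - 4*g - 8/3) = g^5 - 7*g^4 + 134*g^3/9 - 107*g^2/9 + 20*g/9 + 4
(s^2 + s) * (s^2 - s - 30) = s^4 - 31*s^2 - 30*s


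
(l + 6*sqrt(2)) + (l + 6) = 2*l + 6 + 6*sqrt(2)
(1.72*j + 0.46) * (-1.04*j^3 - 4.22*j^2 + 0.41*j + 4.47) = -1.7888*j^4 - 7.7368*j^3 - 1.236*j^2 + 7.877*j + 2.0562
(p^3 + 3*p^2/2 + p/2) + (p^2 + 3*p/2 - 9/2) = p^3 + 5*p^2/2 + 2*p - 9/2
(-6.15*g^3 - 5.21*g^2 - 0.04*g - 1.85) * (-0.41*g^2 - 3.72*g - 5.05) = 2.5215*g^5 + 25.0141*g^4 + 50.4551*g^3 + 27.2178*g^2 + 7.084*g + 9.3425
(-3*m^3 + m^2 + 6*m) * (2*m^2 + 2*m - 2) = -6*m^5 - 4*m^4 + 20*m^3 + 10*m^2 - 12*m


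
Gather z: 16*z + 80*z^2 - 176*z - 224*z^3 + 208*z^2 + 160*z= -224*z^3 + 288*z^2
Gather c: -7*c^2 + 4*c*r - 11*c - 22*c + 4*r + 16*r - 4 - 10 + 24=-7*c^2 + c*(4*r - 33) + 20*r + 10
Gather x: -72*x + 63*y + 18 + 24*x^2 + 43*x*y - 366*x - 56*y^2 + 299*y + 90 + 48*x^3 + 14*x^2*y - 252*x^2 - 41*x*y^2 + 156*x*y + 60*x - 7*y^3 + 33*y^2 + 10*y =48*x^3 + x^2*(14*y - 228) + x*(-41*y^2 + 199*y - 378) - 7*y^3 - 23*y^2 + 372*y + 108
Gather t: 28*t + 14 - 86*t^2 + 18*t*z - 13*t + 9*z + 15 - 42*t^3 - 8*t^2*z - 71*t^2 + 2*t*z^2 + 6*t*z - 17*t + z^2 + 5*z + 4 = -42*t^3 + t^2*(-8*z - 157) + t*(2*z^2 + 24*z - 2) + z^2 + 14*z + 33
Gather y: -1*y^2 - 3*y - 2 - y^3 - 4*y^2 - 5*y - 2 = -y^3 - 5*y^2 - 8*y - 4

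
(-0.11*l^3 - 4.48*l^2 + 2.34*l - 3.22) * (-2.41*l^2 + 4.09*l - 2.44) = 0.2651*l^5 + 10.3469*l^4 - 23.6942*l^3 + 28.262*l^2 - 18.8794*l + 7.8568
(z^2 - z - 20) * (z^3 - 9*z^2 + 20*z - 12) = z^5 - 10*z^4 + 9*z^3 + 148*z^2 - 388*z + 240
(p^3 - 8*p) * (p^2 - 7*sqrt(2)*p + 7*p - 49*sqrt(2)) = p^5 - 7*sqrt(2)*p^4 + 7*p^4 - 49*sqrt(2)*p^3 - 8*p^3 - 56*p^2 + 56*sqrt(2)*p^2 + 392*sqrt(2)*p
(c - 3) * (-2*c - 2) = -2*c^2 + 4*c + 6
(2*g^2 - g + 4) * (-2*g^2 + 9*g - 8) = -4*g^4 + 20*g^3 - 33*g^2 + 44*g - 32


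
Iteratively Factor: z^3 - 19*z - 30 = (z + 3)*(z^2 - 3*z - 10) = (z - 5)*(z + 3)*(z + 2)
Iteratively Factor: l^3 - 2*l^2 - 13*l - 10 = (l - 5)*(l^2 + 3*l + 2) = (l - 5)*(l + 1)*(l + 2)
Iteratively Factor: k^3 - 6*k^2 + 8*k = (k - 4)*(k^2 - 2*k) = (k - 4)*(k - 2)*(k)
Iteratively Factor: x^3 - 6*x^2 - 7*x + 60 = (x + 3)*(x^2 - 9*x + 20) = (x - 4)*(x + 3)*(x - 5)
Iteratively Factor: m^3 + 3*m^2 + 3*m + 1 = (m + 1)*(m^2 + 2*m + 1) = (m + 1)^2*(m + 1)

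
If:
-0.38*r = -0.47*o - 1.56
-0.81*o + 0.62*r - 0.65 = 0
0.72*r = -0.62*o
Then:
No Solution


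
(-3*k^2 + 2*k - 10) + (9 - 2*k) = -3*k^2 - 1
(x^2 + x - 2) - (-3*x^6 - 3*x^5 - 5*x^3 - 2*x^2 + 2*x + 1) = 3*x^6 + 3*x^5 + 5*x^3 + 3*x^2 - x - 3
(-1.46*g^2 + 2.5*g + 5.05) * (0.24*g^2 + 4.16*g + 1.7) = -0.3504*g^4 - 5.4736*g^3 + 9.13*g^2 + 25.258*g + 8.585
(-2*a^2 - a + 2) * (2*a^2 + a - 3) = -4*a^4 - 4*a^3 + 9*a^2 + 5*a - 6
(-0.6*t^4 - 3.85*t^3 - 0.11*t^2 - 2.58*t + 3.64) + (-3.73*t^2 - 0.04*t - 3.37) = -0.6*t^4 - 3.85*t^3 - 3.84*t^2 - 2.62*t + 0.27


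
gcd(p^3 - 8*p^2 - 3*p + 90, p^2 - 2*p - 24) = p - 6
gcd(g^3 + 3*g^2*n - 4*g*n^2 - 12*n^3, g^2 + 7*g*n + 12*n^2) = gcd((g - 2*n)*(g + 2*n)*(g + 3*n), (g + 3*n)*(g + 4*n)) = g + 3*n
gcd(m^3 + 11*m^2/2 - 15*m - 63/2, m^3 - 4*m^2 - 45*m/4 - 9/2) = m + 3/2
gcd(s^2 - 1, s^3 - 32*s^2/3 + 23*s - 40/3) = s - 1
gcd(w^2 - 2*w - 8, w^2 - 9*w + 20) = w - 4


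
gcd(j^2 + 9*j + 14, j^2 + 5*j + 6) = j + 2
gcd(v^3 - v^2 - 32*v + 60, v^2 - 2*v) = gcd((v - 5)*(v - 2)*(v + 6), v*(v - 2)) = v - 2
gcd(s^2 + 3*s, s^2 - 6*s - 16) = 1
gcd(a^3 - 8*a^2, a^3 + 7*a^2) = a^2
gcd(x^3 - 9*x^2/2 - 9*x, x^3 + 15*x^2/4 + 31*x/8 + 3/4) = x + 3/2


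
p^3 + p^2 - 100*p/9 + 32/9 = (p - 8/3)*(p - 1/3)*(p + 4)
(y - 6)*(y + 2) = y^2 - 4*y - 12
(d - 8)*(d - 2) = d^2 - 10*d + 16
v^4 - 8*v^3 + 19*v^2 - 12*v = v*(v - 4)*(v - 3)*(v - 1)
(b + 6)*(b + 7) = b^2 + 13*b + 42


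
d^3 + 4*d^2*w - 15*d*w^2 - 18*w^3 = (d - 3*w)*(d + w)*(d + 6*w)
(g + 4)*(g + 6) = g^2 + 10*g + 24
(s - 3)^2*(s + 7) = s^3 + s^2 - 33*s + 63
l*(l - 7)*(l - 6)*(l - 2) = l^4 - 15*l^3 + 68*l^2 - 84*l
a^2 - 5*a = a*(a - 5)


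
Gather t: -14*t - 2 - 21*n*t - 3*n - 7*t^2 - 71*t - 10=-3*n - 7*t^2 + t*(-21*n - 85) - 12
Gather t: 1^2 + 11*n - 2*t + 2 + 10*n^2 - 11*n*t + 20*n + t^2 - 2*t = 10*n^2 + 31*n + t^2 + t*(-11*n - 4) + 3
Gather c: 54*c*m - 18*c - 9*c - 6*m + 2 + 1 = c*(54*m - 27) - 6*m + 3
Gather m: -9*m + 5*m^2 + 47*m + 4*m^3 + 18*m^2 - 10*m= 4*m^3 + 23*m^2 + 28*m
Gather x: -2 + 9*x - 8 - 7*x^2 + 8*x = -7*x^2 + 17*x - 10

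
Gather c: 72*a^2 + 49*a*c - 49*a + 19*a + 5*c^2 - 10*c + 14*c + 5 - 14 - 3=72*a^2 - 30*a + 5*c^2 + c*(49*a + 4) - 12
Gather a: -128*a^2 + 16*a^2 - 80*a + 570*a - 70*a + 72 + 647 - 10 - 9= -112*a^2 + 420*a + 700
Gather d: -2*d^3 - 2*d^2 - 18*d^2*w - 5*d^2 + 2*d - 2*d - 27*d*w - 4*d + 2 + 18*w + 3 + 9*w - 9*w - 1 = -2*d^3 + d^2*(-18*w - 7) + d*(-27*w - 4) + 18*w + 4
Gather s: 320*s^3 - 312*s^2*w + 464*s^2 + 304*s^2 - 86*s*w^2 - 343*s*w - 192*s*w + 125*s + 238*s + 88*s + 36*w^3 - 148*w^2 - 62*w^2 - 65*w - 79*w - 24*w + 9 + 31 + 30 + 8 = 320*s^3 + s^2*(768 - 312*w) + s*(-86*w^2 - 535*w + 451) + 36*w^3 - 210*w^2 - 168*w + 78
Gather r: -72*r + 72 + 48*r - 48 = 24 - 24*r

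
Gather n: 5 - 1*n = 5 - n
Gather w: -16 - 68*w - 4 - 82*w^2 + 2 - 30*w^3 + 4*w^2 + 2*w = -30*w^3 - 78*w^2 - 66*w - 18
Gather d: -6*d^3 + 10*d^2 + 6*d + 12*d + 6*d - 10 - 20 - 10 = -6*d^3 + 10*d^2 + 24*d - 40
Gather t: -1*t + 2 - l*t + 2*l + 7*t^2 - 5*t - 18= 2*l + 7*t^2 + t*(-l - 6) - 16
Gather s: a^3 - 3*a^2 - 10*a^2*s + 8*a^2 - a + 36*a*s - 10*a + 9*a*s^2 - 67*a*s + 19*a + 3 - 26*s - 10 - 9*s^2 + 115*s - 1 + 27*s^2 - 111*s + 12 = a^3 + 5*a^2 + 8*a + s^2*(9*a + 18) + s*(-10*a^2 - 31*a - 22) + 4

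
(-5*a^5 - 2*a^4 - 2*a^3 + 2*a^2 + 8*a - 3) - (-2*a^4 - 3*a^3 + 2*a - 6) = -5*a^5 + a^3 + 2*a^2 + 6*a + 3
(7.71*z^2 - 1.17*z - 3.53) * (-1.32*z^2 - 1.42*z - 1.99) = -10.1772*z^4 - 9.4038*z^3 - 9.0219*z^2 + 7.3409*z + 7.0247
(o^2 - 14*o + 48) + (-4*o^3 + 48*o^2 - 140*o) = -4*o^3 + 49*o^2 - 154*o + 48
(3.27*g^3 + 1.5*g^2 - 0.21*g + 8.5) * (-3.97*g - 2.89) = -12.9819*g^4 - 15.4053*g^3 - 3.5013*g^2 - 33.1381*g - 24.565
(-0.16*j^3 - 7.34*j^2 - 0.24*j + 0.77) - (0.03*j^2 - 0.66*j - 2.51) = -0.16*j^3 - 7.37*j^2 + 0.42*j + 3.28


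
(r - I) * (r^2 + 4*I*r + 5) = r^3 + 3*I*r^2 + 9*r - 5*I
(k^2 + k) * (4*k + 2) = 4*k^3 + 6*k^2 + 2*k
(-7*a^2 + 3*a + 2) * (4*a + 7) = -28*a^3 - 37*a^2 + 29*a + 14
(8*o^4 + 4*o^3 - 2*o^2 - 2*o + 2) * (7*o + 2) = 56*o^5 + 44*o^4 - 6*o^3 - 18*o^2 + 10*o + 4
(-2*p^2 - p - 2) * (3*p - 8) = -6*p^3 + 13*p^2 + 2*p + 16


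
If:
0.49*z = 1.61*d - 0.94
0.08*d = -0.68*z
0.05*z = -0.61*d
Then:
No Solution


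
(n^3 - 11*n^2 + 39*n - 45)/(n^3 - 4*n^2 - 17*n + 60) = (n - 3)/(n + 4)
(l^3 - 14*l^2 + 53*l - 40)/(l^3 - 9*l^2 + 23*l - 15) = (l - 8)/(l - 3)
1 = 1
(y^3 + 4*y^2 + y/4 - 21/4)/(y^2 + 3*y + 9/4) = (2*y^2 + 5*y - 7)/(2*y + 3)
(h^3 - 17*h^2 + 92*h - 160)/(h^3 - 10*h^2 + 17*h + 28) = (h^2 - 13*h + 40)/(h^2 - 6*h - 7)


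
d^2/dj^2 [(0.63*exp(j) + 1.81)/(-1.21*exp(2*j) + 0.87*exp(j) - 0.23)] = (-0.922383*exp(4*j) - 11.263285*exp(3*j) + 6.768135*exp(2*j) + 0.51884*exp(j) - 0.395508)*exp(j)/(1.771561*exp(6*j) - 3.821301*exp(5*j) + 3.757776*exp(4*j) - 2.111229*exp(3*j) + 0.714288*exp(2*j) - 0.138069*exp(j) + 0.012167)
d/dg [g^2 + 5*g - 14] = 2*g + 5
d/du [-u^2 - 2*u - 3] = -2*u - 2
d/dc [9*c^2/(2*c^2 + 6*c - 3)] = 54*c*(c - 1)/(4*c^4 + 24*c^3 + 24*c^2 - 36*c + 9)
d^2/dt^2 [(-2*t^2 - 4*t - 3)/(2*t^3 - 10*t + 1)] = 4*(-4*t^6 - 24*t^5 - 96*t^4 - 26*t^3 + 114*t^2 + 9*t - 171)/(8*t^9 - 120*t^7 + 12*t^6 + 600*t^5 - 120*t^4 - 994*t^3 + 300*t^2 - 30*t + 1)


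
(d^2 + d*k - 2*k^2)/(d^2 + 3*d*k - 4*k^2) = (d + 2*k)/(d + 4*k)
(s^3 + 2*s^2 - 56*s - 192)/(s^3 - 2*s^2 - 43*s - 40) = (s^2 + 10*s + 24)/(s^2 + 6*s + 5)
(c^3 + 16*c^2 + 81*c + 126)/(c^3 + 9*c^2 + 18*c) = (c + 7)/c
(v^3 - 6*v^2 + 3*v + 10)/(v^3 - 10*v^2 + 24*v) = (v^3 - 6*v^2 + 3*v + 10)/(v*(v^2 - 10*v + 24))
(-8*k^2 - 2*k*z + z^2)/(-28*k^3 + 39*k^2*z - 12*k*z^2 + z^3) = (2*k + z)/(7*k^2 - 8*k*z + z^2)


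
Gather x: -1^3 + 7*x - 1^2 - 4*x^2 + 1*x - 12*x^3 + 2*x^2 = -12*x^3 - 2*x^2 + 8*x - 2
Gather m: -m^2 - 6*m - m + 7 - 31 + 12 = -m^2 - 7*m - 12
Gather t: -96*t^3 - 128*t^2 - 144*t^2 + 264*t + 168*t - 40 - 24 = -96*t^3 - 272*t^2 + 432*t - 64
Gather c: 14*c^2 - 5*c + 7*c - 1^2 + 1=14*c^2 + 2*c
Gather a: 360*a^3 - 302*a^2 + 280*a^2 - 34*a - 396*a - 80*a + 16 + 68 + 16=360*a^3 - 22*a^2 - 510*a + 100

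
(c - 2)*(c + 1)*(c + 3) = c^3 + 2*c^2 - 5*c - 6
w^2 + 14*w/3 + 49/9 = (w + 7/3)^2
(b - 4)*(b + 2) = b^2 - 2*b - 8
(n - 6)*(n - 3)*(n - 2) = n^3 - 11*n^2 + 36*n - 36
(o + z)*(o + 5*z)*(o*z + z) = o^3*z + 6*o^2*z^2 + o^2*z + 5*o*z^3 + 6*o*z^2 + 5*z^3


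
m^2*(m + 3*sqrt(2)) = m^3 + 3*sqrt(2)*m^2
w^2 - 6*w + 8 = (w - 4)*(w - 2)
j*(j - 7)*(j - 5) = j^3 - 12*j^2 + 35*j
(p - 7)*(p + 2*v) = p^2 + 2*p*v - 7*p - 14*v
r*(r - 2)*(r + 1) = r^3 - r^2 - 2*r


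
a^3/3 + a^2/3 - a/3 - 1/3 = (a/3 + 1/3)*(a - 1)*(a + 1)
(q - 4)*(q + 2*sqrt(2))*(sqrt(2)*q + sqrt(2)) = sqrt(2)*q^3 - 3*sqrt(2)*q^2 + 4*q^2 - 12*q - 4*sqrt(2)*q - 16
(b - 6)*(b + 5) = b^2 - b - 30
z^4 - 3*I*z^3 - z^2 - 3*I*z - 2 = (z - 2*I)*(z - I)^2*(z + I)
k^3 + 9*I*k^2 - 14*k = k*(k + 2*I)*(k + 7*I)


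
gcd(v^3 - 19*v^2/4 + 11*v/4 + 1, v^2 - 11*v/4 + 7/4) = v - 1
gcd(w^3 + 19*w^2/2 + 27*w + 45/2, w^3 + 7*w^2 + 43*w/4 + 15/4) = w^2 + 13*w/2 + 15/2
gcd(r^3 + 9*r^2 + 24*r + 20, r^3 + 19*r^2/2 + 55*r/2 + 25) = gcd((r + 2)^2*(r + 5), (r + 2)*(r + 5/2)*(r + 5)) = r^2 + 7*r + 10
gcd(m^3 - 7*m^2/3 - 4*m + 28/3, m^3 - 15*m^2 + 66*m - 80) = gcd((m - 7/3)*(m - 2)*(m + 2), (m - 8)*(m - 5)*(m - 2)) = m - 2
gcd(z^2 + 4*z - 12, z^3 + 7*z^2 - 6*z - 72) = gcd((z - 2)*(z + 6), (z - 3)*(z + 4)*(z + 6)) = z + 6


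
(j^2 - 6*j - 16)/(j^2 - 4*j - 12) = (j - 8)/(j - 6)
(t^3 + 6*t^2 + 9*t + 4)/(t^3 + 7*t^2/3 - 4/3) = 3*(t^2 + 5*t + 4)/(3*t^2 + 4*t - 4)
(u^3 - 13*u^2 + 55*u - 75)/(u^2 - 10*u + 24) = (u^3 - 13*u^2 + 55*u - 75)/(u^2 - 10*u + 24)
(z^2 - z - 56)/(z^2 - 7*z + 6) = (z^2 - z - 56)/(z^2 - 7*z + 6)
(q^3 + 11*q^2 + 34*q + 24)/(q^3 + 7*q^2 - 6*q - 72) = (q + 1)/(q - 3)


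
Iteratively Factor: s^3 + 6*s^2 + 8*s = (s)*(s^2 + 6*s + 8) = s*(s + 2)*(s + 4)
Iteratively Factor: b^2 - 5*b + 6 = (b - 3)*(b - 2)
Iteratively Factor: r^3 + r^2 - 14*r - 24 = (r + 2)*(r^2 - r - 12) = (r + 2)*(r + 3)*(r - 4)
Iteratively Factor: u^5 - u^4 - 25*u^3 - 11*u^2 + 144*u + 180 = (u - 3)*(u^4 + 2*u^3 - 19*u^2 - 68*u - 60) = (u - 5)*(u - 3)*(u^3 + 7*u^2 + 16*u + 12) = (u - 5)*(u - 3)*(u + 3)*(u^2 + 4*u + 4) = (u - 5)*(u - 3)*(u + 2)*(u + 3)*(u + 2)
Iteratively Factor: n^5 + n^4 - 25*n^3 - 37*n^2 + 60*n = (n + 4)*(n^4 - 3*n^3 - 13*n^2 + 15*n) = (n - 5)*(n + 4)*(n^3 + 2*n^2 - 3*n) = (n - 5)*(n + 3)*(n + 4)*(n^2 - n) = (n - 5)*(n - 1)*(n + 3)*(n + 4)*(n)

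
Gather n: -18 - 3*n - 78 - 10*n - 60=-13*n - 156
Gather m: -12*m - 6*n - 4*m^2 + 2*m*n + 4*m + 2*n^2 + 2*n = -4*m^2 + m*(2*n - 8) + 2*n^2 - 4*n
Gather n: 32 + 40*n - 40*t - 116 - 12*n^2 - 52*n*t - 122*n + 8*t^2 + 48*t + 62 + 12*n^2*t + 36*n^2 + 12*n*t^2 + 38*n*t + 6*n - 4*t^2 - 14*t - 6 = n^2*(12*t + 24) + n*(12*t^2 - 14*t - 76) + 4*t^2 - 6*t - 28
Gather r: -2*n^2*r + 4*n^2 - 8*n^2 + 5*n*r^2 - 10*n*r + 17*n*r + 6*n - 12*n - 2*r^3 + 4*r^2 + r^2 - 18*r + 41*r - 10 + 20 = -4*n^2 - 6*n - 2*r^3 + r^2*(5*n + 5) + r*(-2*n^2 + 7*n + 23) + 10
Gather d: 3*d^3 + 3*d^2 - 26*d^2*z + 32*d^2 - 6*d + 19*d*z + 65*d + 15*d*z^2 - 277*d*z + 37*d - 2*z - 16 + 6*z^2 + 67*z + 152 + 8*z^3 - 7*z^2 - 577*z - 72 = 3*d^3 + d^2*(35 - 26*z) + d*(15*z^2 - 258*z + 96) + 8*z^3 - z^2 - 512*z + 64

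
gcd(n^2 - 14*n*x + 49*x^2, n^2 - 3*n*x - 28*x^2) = -n + 7*x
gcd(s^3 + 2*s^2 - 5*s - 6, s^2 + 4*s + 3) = s^2 + 4*s + 3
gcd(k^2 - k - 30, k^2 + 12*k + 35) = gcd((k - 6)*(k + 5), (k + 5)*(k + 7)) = k + 5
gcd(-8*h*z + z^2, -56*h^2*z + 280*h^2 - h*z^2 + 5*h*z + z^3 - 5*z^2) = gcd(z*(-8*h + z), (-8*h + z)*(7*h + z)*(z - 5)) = -8*h + z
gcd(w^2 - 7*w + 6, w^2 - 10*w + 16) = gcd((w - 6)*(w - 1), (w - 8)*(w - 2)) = 1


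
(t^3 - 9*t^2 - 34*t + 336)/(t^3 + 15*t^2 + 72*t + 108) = (t^2 - 15*t + 56)/(t^2 + 9*t + 18)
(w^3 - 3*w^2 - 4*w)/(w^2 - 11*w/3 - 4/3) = 3*w*(w + 1)/(3*w + 1)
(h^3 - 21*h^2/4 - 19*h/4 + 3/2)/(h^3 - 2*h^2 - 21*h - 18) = (h - 1/4)/(h + 3)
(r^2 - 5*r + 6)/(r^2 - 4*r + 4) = (r - 3)/(r - 2)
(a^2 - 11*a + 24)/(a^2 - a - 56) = (a - 3)/(a + 7)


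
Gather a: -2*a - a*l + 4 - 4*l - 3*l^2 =a*(-l - 2) - 3*l^2 - 4*l + 4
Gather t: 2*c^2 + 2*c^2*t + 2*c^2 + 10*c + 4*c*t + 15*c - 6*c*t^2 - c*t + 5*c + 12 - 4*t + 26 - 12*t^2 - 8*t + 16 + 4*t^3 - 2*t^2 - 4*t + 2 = 4*c^2 + 30*c + 4*t^3 + t^2*(-6*c - 14) + t*(2*c^2 + 3*c - 16) + 56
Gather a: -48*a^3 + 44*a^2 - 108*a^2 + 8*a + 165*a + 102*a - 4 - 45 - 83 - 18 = -48*a^3 - 64*a^2 + 275*a - 150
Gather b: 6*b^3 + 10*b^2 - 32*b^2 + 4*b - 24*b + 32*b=6*b^3 - 22*b^2 + 12*b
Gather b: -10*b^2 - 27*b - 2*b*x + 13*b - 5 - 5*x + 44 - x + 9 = -10*b^2 + b*(-2*x - 14) - 6*x + 48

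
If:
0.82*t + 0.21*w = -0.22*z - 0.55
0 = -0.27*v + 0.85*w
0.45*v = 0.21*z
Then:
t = -0.306255380200861*z - 0.670731707317073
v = 0.466666666666667*z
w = 0.148235294117647*z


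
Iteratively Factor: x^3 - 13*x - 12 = (x - 4)*(x^2 + 4*x + 3) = (x - 4)*(x + 1)*(x + 3)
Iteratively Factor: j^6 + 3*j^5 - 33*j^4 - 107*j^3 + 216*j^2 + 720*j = (j)*(j^5 + 3*j^4 - 33*j^3 - 107*j^2 + 216*j + 720) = j*(j + 4)*(j^4 - j^3 - 29*j^2 + 9*j + 180) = j*(j - 3)*(j + 4)*(j^3 + 2*j^2 - 23*j - 60) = j*(j - 5)*(j - 3)*(j + 4)*(j^2 + 7*j + 12) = j*(j - 5)*(j - 3)*(j + 4)^2*(j + 3)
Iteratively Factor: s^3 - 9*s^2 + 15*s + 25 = (s + 1)*(s^2 - 10*s + 25) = (s - 5)*(s + 1)*(s - 5)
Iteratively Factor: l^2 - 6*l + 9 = (l - 3)*(l - 3)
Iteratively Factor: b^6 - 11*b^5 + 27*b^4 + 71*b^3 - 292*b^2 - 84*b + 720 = (b - 4)*(b^5 - 7*b^4 - b^3 + 67*b^2 - 24*b - 180) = (b - 4)*(b + 2)*(b^4 - 9*b^3 + 17*b^2 + 33*b - 90) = (b - 4)*(b - 3)*(b + 2)*(b^3 - 6*b^2 - b + 30) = (b - 4)*(b - 3)*(b + 2)^2*(b^2 - 8*b + 15) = (b - 5)*(b - 4)*(b - 3)*(b + 2)^2*(b - 3)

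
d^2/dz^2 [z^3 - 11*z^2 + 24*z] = 6*z - 22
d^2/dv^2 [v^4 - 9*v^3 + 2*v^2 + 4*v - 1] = 12*v^2 - 54*v + 4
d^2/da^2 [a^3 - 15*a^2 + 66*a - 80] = 6*a - 30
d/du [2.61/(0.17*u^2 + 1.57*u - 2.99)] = (-0.8874*u - 4.0977)/(0.17*u^2 + 1.57*u - 2.99)^2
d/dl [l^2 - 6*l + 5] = 2*l - 6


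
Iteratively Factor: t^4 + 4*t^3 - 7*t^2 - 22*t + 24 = (t + 3)*(t^3 + t^2 - 10*t + 8) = (t - 2)*(t + 3)*(t^2 + 3*t - 4) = (t - 2)*(t + 3)*(t + 4)*(t - 1)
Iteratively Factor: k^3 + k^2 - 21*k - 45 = (k - 5)*(k^2 + 6*k + 9) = (k - 5)*(k + 3)*(k + 3)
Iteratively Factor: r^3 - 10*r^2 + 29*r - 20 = (r - 5)*(r^2 - 5*r + 4) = (r - 5)*(r - 1)*(r - 4)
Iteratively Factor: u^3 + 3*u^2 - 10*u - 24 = (u + 4)*(u^2 - u - 6) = (u - 3)*(u + 4)*(u + 2)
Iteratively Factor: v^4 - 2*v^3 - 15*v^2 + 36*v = (v)*(v^3 - 2*v^2 - 15*v + 36) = v*(v - 3)*(v^2 + v - 12) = v*(v - 3)*(v + 4)*(v - 3)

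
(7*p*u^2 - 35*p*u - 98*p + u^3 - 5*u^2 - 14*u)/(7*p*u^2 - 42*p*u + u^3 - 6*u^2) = (u^2 - 5*u - 14)/(u*(u - 6))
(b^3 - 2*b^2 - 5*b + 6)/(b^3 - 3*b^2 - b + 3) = (b + 2)/(b + 1)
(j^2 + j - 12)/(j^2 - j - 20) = (j - 3)/(j - 5)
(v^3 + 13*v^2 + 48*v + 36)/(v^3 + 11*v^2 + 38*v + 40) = (v^3 + 13*v^2 + 48*v + 36)/(v^3 + 11*v^2 + 38*v + 40)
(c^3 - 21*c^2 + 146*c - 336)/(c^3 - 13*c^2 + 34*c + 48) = (c - 7)/(c + 1)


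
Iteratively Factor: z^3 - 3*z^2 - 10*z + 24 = (z - 2)*(z^2 - z - 12) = (z - 2)*(z + 3)*(z - 4)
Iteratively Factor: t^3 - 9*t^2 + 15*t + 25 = (t - 5)*(t^2 - 4*t - 5) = (t - 5)^2*(t + 1)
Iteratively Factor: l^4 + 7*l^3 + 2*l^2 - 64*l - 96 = (l - 3)*(l^3 + 10*l^2 + 32*l + 32) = (l - 3)*(l + 4)*(l^2 + 6*l + 8) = (l - 3)*(l + 4)^2*(l + 2)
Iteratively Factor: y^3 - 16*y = (y + 4)*(y^2 - 4*y) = (y - 4)*(y + 4)*(y)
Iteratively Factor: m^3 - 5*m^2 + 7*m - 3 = (m - 1)*(m^2 - 4*m + 3) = (m - 1)^2*(m - 3)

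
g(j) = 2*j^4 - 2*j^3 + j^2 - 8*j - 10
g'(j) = 8*j^3 - 6*j^2 + 2*j - 8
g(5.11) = 1072.05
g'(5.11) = 913.01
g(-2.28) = 91.19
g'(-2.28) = -138.57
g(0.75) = -15.65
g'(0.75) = -6.50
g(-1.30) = 12.20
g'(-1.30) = -38.32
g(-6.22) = 3553.32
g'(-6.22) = -2177.71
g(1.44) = -16.82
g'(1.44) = 6.33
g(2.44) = 18.27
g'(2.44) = 77.37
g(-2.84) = 196.71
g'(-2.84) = -245.32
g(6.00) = 2138.00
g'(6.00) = 1516.00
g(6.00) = 2138.00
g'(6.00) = 1516.00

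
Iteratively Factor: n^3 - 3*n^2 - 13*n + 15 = (n - 5)*(n^2 + 2*n - 3) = (n - 5)*(n - 1)*(n + 3)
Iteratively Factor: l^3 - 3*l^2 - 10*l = (l)*(l^2 - 3*l - 10) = l*(l + 2)*(l - 5)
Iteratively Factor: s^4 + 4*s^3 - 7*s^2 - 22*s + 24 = (s - 2)*(s^3 + 6*s^2 + 5*s - 12) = (s - 2)*(s - 1)*(s^2 + 7*s + 12) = (s - 2)*(s - 1)*(s + 4)*(s + 3)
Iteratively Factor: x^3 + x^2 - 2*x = (x + 2)*(x^2 - x) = x*(x + 2)*(x - 1)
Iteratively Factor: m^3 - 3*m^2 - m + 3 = (m - 1)*(m^2 - 2*m - 3) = (m - 1)*(m + 1)*(m - 3)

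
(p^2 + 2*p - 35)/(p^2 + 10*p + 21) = (p - 5)/(p + 3)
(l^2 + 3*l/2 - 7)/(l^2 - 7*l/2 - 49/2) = (l - 2)/(l - 7)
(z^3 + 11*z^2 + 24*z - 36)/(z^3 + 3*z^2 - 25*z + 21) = (z^2 + 12*z + 36)/(z^2 + 4*z - 21)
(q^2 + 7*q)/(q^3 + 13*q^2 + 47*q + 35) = q/(q^2 + 6*q + 5)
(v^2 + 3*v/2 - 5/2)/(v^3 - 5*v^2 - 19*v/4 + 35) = 2*(v - 1)/(2*v^2 - 15*v + 28)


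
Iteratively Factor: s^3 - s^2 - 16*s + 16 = (s - 4)*(s^2 + 3*s - 4) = (s - 4)*(s - 1)*(s + 4)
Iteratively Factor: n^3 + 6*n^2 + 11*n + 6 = (n + 2)*(n^2 + 4*n + 3) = (n + 1)*(n + 2)*(n + 3)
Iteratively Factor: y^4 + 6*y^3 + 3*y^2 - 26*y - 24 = (y + 3)*(y^3 + 3*y^2 - 6*y - 8) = (y + 3)*(y + 4)*(y^2 - y - 2) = (y + 1)*(y + 3)*(y + 4)*(y - 2)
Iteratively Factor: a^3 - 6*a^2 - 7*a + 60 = (a - 4)*(a^2 - 2*a - 15) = (a - 5)*(a - 4)*(a + 3)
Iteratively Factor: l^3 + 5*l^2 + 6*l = (l)*(l^2 + 5*l + 6) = l*(l + 2)*(l + 3)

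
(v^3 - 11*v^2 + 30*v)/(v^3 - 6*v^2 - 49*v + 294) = v*(v - 5)/(v^2 - 49)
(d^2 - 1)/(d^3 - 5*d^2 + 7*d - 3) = (d + 1)/(d^2 - 4*d + 3)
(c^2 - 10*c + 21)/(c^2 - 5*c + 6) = (c - 7)/(c - 2)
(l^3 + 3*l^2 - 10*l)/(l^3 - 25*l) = (l - 2)/(l - 5)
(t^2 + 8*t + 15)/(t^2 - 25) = (t + 3)/(t - 5)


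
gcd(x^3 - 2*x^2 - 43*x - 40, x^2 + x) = x + 1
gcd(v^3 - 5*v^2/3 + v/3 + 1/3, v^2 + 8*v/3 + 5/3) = 1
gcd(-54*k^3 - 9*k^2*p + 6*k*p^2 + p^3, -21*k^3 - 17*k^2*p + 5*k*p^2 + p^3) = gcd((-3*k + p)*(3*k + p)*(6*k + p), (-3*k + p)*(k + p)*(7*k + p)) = -3*k + p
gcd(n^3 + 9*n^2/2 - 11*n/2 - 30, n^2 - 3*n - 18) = n + 3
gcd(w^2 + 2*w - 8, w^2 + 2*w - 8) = w^2 + 2*w - 8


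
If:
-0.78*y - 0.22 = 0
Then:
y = -0.28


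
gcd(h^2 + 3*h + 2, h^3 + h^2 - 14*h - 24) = h + 2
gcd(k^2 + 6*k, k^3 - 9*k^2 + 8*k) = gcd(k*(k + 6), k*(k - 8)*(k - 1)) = k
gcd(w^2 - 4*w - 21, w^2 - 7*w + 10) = 1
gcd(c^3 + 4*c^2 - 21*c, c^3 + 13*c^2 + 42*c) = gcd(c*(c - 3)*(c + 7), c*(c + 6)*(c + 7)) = c^2 + 7*c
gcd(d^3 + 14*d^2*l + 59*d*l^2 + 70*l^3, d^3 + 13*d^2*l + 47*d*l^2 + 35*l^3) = d^2 + 12*d*l + 35*l^2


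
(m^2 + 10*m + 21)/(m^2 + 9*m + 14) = (m + 3)/(m + 2)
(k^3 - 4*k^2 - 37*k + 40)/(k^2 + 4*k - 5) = k - 8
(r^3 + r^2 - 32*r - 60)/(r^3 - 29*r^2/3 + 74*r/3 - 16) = 3*(r^2 + 7*r + 10)/(3*r^2 - 11*r + 8)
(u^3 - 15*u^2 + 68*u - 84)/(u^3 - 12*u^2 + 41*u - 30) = (u^2 - 9*u + 14)/(u^2 - 6*u + 5)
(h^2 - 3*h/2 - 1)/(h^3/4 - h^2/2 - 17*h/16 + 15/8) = 8*(2*h^2 - 3*h - 2)/(4*h^3 - 8*h^2 - 17*h + 30)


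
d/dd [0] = 0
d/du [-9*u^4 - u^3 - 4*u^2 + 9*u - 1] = -36*u^3 - 3*u^2 - 8*u + 9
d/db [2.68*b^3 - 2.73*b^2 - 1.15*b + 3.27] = 8.04*b^2 - 5.46*b - 1.15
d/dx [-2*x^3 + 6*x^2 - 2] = 6*x*(2 - x)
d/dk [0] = 0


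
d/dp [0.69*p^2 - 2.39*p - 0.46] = 1.38*p - 2.39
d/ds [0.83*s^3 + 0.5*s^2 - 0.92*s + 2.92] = 2.49*s^2 + 1.0*s - 0.92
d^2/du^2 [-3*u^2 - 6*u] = -6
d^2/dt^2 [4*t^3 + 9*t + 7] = 24*t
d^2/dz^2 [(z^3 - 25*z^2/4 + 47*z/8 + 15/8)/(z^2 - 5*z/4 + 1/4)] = 20*(-4*z^3 + 60*z^2 - 72*z + 25)/(64*z^6 - 240*z^5 + 348*z^4 - 245*z^3 + 87*z^2 - 15*z + 1)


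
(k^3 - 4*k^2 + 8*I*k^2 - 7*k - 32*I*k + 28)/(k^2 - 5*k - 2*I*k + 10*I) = (k^3 + 4*k^2*(-1 + 2*I) - k*(7 + 32*I) + 28)/(k^2 - k*(5 + 2*I) + 10*I)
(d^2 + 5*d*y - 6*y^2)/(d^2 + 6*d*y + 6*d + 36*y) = (d - y)/(d + 6)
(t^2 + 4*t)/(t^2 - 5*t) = (t + 4)/(t - 5)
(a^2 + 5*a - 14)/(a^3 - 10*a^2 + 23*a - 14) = (a + 7)/(a^2 - 8*a + 7)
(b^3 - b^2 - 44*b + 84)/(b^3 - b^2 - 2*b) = (b^2 + b - 42)/(b*(b + 1))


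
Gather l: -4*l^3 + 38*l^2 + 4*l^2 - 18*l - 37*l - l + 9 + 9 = -4*l^3 + 42*l^2 - 56*l + 18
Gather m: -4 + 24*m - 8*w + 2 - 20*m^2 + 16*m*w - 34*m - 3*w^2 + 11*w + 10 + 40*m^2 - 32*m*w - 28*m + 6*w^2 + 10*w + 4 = 20*m^2 + m*(-16*w - 38) + 3*w^2 + 13*w + 12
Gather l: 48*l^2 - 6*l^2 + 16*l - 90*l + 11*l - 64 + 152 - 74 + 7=42*l^2 - 63*l + 21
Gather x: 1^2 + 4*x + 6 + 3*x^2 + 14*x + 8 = 3*x^2 + 18*x + 15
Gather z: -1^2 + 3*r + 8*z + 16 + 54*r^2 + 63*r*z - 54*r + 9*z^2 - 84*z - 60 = 54*r^2 - 51*r + 9*z^2 + z*(63*r - 76) - 45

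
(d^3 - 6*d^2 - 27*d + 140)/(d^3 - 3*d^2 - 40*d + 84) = (d^2 + d - 20)/(d^2 + 4*d - 12)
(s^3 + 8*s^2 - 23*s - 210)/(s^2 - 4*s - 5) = (s^2 + 13*s + 42)/(s + 1)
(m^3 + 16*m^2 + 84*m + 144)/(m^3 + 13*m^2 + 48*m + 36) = (m + 4)/(m + 1)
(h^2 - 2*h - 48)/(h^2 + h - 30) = (h - 8)/(h - 5)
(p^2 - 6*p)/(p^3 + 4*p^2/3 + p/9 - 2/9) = 9*p*(p - 6)/(9*p^3 + 12*p^2 + p - 2)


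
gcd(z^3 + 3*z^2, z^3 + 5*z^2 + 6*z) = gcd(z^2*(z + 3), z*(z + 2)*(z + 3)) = z^2 + 3*z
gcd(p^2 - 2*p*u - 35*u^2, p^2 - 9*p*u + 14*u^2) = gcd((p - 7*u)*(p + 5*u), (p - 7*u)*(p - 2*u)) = p - 7*u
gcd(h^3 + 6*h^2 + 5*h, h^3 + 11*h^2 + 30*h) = h^2 + 5*h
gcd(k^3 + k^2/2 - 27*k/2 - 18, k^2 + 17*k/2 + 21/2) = k + 3/2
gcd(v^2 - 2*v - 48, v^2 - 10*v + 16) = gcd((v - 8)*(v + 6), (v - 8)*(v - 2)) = v - 8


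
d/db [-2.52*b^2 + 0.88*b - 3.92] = 0.88 - 5.04*b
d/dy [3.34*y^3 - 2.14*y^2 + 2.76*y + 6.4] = 10.02*y^2 - 4.28*y + 2.76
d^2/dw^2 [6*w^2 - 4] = 12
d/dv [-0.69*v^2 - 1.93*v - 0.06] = -1.38*v - 1.93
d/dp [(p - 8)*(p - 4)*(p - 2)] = 3*p^2 - 28*p + 56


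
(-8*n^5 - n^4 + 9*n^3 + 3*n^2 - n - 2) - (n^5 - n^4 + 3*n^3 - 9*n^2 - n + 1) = -9*n^5 + 6*n^3 + 12*n^2 - 3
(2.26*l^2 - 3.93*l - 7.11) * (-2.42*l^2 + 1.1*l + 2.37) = -5.4692*l^4 + 11.9966*l^3 + 18.2394*l^2 - 17.1351*l - 16.8507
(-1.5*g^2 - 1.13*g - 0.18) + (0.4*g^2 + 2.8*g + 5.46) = -1.1*g^2 + 1.67*g + 5.28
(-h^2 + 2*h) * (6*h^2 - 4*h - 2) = -6*h^4 + 16*h^3 - 6*h^2 - 4*h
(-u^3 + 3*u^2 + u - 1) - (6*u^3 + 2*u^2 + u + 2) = -7*u^3 + u^2 - 3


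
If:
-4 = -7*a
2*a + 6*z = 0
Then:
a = 4/7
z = -4/21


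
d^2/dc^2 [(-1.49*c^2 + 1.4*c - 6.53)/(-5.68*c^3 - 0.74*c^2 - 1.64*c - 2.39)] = (96.1419520000001*c^6 - 271.00416*c^5 + 2409.496896*c^4 + 176.904416*c^3 + 598.67658*c^2 - 469.471248*c + 40.025198)/(183.250432*c^9 + 71.622528*c^8 + 168.062112*c^7 + 273.08612*c^6 + 108.798864*c^5 + 143.477172*c^4 + 119.148152*c^3 + 31.965294*c^2 + 28.103532*c + 13.651919)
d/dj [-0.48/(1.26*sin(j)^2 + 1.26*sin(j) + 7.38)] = (1.2096*sin(j) + 0.6048)*cos(j)/(1.26*sin(j)^2 + 1.26*sin(j) + 7.38)^2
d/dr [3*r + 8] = 3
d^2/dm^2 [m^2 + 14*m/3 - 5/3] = 2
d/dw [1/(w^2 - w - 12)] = (1 - 2*w)/(-w^2 + w + 12)^2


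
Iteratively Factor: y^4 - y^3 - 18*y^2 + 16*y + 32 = (y - 2)*(y^3 + y^2 - 16*y - 16) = (y - 4)*(y - 2)*(y^2 + 5*y + 4) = (y - 4)*(y - 2)*(y + 4)*(y + 1)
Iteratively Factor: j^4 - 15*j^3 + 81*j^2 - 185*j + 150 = (j - 2)*(j^3 - 13*j^2 + 55*j - 75) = (j - 5)*(j - 2)*(j^2 - 8*j + 15) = (j - 5)*(j - 3)*(j - 2)*(j - 5)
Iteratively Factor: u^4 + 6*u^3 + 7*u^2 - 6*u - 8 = (u - 1)*(u^3 + 7*u^2 + 14*u + 8) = (u - 1)*(u + 4)*(u^2 + 3*u + 2) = (u - 1)*(u + 1)*(u + 4)*(u + 2)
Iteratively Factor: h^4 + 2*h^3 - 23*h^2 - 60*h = (h - 5)*(h^3 + 7*h^2 + 12*h) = (h - 5)*(h + 4)*(h^2 + 3*h) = h*(h - 5)*(h + 4)*(h + 3)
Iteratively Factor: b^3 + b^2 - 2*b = (b + 2)*(b^2 - b) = b*(b + 2)*(b - 1)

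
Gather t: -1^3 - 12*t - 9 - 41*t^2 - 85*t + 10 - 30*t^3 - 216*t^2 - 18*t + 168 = -30*t^3 - 257*t^2 - 115*t + 168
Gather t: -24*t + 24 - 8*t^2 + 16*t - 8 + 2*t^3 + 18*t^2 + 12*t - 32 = 2*t^3 + 10*t^2 + 4*t - 16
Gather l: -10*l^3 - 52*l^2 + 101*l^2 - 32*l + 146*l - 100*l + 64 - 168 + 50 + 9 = -10*l^3 + 49*l^2 + 14*l - 45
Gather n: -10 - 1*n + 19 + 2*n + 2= n + 11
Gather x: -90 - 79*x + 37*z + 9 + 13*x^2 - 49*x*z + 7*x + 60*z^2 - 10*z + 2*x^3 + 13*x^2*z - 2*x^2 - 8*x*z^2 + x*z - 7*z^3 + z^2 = 2*x^3 + x^2*(13*z + 11) + x*(-8*z^2 - 48*z - 72) - 7*z^3 + 61*z^2 + 27*z - 81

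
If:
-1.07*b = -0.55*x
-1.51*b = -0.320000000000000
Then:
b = 0.21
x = 0.41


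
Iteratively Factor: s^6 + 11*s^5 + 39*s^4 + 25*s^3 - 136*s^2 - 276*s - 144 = (s + 1)*(s^5 + 10*s^4 + 29*s^3 - 4*s^2 - 132*s - 144) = (s + 1)*(s + 2)*(s^4 + 8*s^3 + 13*s^2 - 30*s - 72) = (s - 2)*(s + 1)*(s + 2)*(s^3 + 10*s^2 + 33*s + 36) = (s - 2)*(s + 1)*(s + 2)*(s + 3)*(s^2 + 7*s + 12) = (s - 2)*(s + 1)*(s + 2)*(s + 3)^2*(s + 4)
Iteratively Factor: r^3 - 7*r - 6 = (r - 3)*(r^2 + 3*r + 2) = (r - 3)*(r + 1)*(r + 2)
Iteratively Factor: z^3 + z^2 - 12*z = (z - 3)*(z^2 + 4*z) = (z - 3)*(z + 4)*(z)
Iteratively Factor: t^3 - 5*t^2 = (t)*(t^2 - 5*t) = t*(t - 5)*(t)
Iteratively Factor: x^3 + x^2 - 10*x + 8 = (x + 4)*(x^2 - 3*x + 2) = (x - 1)*(x + 4)*(x - 2)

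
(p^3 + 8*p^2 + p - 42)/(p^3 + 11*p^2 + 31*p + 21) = (p - 2)/(p + 1)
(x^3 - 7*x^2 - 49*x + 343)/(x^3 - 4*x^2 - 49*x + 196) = (x - 7)/(x - 4)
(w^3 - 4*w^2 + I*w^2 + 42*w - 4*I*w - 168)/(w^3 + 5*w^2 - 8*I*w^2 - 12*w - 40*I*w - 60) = (w^2 + w*(-4 + 7*I) - 28*I)/(w^2 + w*(5 - 2*I) - 10*I)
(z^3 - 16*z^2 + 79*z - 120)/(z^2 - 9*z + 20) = (z^2 - 11*z + 24)/(z - 4)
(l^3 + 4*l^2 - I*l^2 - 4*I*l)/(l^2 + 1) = l*(l + 4)/(l + I)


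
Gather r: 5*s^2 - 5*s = 5*s^2 - 5*s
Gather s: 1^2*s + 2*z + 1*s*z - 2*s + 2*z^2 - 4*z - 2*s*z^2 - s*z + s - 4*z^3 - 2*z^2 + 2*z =-2*s*z^2 - 4*z^3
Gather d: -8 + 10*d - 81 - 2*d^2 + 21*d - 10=-2*d^2 + 31*d - 99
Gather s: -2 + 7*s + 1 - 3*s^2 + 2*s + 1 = -3*s^2 + 9*s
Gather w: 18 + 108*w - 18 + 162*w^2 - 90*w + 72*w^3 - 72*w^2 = 72*w^3 + 90*w^2 + 18*w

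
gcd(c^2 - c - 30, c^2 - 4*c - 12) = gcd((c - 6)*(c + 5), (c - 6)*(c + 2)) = c - 6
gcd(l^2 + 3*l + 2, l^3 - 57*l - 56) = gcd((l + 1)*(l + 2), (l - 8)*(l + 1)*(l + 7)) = l + 1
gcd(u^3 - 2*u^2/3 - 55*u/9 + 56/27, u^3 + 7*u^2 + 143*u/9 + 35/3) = u + 7/3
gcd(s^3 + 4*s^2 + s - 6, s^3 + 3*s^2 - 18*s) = 1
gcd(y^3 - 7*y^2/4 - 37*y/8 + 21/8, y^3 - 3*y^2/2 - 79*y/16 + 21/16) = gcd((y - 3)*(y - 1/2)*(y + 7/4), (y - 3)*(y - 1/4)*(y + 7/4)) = y^2 - 5*y/4 - 21/4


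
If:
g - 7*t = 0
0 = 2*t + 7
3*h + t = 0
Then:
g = -49/2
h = 7/6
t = -7/2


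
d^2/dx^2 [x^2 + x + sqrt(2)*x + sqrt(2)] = 2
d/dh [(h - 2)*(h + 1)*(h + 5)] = 3*h^2 + 8*h - 7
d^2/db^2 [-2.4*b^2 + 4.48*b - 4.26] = -4.80000000000000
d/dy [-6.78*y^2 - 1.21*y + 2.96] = -13.56*y - 1.21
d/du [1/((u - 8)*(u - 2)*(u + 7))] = (-(u - 8)*(u - 2) - (u - 8)*(u + 7) - (u - 2)*(u + 7))/((u - 8)^2*(u - 2)^2*(u + 7)^2)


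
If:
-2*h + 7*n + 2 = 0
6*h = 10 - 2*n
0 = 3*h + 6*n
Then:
No Solution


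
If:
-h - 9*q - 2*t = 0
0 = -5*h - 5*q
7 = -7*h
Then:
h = -1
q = 1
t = -4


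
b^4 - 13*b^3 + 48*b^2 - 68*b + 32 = (b - 8)*(b - 2)^2*(b - 1)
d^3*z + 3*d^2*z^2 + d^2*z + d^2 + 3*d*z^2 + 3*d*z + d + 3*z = (d + 1)*(d + 3*z)*(d*z + 1)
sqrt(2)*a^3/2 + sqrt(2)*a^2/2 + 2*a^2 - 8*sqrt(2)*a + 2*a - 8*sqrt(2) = (a - 2*sqrt(2))*(a + 4*sqrt(2))*(sqrt(2)*a/2 + sqrt(2)/2)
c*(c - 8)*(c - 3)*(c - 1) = c^4 - 12*c^3 + 35*c^2 - 24*c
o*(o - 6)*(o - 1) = o^3 - 7*o^2 + 6*o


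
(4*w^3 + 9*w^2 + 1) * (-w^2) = -4*w^5 - 9*w^4 - w^2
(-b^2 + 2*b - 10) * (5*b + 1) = -5*b^3 + 9*b^2 - 48*b - 10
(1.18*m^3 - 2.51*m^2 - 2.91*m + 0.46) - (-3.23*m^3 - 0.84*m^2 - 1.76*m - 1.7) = 4.41*m^3 - 1.67*m^2 - 1.15*m + 2.16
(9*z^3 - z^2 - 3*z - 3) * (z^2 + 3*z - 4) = 9*z^5 + 26*z^4 - 42*z^3 - 8*z^2 + 3*z + 12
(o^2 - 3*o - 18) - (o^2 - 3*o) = -18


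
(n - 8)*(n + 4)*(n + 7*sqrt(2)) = n^3 - 4*n^2 + 7*sqrt(2)*n^2 - 28*sqrt(2)*n - 32*n - 224*sqrt(2)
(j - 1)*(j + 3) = j^2 + 2*j - 3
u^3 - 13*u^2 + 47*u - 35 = (u - 7)*(u - 5)*(u - 1)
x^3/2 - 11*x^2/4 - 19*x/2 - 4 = (x/2 + 1)*(x - 8)*(x + 1/2)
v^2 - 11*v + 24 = (v - 8)*(v - 3)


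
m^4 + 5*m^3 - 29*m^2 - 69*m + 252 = (m - 3)^2*(m + 4)*(m + 7)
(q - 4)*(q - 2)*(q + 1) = q^3 - 5*q^2 + 2*q + 8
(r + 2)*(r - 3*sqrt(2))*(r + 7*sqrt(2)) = r^3 + 2*r^2 + 4*sqrt(2)*r^2 - 42*r + 8*sqrt(2)*r - 84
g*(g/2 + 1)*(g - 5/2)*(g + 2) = g^4/2 + 3*g^3/4 - 3*g^2 - 5*g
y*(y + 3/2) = y^2 + 3*y/2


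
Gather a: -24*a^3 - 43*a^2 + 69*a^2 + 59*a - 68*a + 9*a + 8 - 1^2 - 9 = -24*a^3 + 26*a^2 - 2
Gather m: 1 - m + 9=10 - m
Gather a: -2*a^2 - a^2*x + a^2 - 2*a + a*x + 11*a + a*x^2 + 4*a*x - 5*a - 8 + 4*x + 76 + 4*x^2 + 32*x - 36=a^2*(-x - 1) + a*(x^2 + 5*x + 4) + 4*x^2 + 36*x + 32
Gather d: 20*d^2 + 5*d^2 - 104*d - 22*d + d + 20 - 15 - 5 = 25*d^2 - 125*d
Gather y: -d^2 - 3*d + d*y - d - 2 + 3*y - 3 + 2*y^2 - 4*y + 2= -d^2 - 4*d + 2*y^2 + y*(d - 1) - 3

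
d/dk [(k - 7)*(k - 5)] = 2*k - 12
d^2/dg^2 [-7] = 0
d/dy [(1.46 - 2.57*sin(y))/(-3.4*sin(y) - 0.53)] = 6.3261*cos(y)/(3.4*sin(y) + 0.53)^2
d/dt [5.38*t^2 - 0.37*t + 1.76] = 10.76*t - 0.37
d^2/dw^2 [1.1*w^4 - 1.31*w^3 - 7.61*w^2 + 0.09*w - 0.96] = 13.2*w^2 - 7.86*w - 15.22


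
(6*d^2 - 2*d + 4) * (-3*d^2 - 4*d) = -18*d^4 - 18*d^3 - 4*d^2 - 16*d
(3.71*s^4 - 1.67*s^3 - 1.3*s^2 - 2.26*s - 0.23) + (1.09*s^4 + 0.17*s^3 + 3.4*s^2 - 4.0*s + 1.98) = 4.8*s^4 - 1.5*s^3 + 2.1*s^2 - 6.26*s + 1.75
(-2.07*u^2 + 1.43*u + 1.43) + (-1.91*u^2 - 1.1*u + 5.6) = -3.98*u^2 + 0.33*u + 7.03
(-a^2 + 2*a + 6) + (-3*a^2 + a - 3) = -4*a^2 + 3*a + 3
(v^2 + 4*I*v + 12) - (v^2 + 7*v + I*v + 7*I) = -7*v + 3*I*v + 12 - 7*I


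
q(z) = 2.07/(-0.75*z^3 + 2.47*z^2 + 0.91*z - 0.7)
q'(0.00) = -3.84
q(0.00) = -2.96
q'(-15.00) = 0.00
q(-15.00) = 0.00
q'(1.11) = -1.38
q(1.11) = 0.89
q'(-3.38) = 0.03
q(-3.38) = 0.04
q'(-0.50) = 22.31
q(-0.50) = -4.66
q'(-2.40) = 0.10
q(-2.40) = 0.10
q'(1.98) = -0.16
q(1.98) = 0.42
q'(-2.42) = 0.10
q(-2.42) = 0.09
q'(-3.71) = 0.02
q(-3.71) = 0.03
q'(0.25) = -38.14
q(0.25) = -6.28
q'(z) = 2.07*(2.25*z^2 - 4.94*z - 0.91)/(-0.75*z^3 + 2.47*z^2 + 0.91*z - 0.7)^2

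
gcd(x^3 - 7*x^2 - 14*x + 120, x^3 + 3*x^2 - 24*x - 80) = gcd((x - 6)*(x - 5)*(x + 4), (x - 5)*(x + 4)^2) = x^2 - x - 20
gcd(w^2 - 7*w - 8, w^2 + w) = w + 1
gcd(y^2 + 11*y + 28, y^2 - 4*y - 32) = y + 4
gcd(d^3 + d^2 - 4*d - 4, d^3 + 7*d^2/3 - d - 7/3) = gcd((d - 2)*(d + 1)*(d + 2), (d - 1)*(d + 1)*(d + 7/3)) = d + 1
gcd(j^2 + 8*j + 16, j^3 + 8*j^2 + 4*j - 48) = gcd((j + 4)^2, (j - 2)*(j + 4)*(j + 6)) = j + 4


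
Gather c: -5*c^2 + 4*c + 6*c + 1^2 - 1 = -5*c^2 + 10*c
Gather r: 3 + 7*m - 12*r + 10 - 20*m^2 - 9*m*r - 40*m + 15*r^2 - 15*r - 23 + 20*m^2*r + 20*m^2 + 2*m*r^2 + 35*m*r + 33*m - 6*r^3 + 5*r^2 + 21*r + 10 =-6*r^3 + r^2*(2*m + 20) + r*(20*m^2 + 26*m - 6)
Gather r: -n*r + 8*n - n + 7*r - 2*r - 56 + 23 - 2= 7*n + r*(5 - n) - 35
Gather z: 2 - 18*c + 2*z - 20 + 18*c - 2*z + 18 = 0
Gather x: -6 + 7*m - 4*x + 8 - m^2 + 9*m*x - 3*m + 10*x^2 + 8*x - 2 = -m^2 + 4*m + 10*x^2 + x*(9*m + 4)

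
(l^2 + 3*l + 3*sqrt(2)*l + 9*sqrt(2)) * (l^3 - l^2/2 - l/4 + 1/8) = l^5 + 5*l^4/2 + 3*sqrt(2)*l^4 - 7*l^3/4 + 15*sqrt(2)*l^3/2 - 21*sqrt(2)*l^2/4 - 5*l^2/8 - 15*sqrt(2)*l/8 + 3*l/8 + 9*sqrt(2)/8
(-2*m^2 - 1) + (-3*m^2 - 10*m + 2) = -5*m^2 - 10*m + 1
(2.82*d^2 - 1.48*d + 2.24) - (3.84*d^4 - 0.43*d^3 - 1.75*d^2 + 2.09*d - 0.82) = -3.84*d^4 + 0.43*d^3 + 4.57*d^2 - 3.57*d + 3.06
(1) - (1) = 0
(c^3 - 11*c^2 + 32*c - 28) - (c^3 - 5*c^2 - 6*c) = -6*c^2 + 38*c - 28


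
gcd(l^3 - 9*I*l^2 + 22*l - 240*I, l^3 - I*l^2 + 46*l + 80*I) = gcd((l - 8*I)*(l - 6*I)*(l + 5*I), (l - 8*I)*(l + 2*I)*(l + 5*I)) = l^2 - 3*I*l + 40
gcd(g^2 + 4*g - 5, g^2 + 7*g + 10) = g + 5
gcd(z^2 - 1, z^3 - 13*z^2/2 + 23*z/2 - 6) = z - 1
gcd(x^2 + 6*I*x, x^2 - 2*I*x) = x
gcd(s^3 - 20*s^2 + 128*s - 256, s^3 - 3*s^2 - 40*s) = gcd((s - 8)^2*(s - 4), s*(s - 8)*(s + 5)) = s - 8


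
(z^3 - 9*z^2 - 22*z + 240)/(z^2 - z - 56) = (z^2 - z - 30)/(z + 7)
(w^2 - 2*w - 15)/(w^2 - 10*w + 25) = (w + 3)/(w - 5)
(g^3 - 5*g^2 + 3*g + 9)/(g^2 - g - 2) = (g^2 - 6*g + 9)/(g - 2)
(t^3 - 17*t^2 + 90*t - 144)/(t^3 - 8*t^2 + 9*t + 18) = (t - 8)/(t + 1)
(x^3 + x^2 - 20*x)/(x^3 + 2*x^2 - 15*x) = (x - 4)/(x - 3)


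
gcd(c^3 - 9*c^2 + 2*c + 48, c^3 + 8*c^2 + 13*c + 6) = 1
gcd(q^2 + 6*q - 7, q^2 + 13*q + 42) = q + 7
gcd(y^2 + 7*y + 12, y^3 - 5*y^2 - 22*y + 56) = y + 4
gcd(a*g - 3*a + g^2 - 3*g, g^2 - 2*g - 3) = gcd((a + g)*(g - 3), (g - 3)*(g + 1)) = g - 3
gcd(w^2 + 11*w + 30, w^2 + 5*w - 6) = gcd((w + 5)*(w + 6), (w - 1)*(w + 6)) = w + 6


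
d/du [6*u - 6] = 6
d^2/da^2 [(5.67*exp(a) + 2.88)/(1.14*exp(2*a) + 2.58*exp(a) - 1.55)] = (7.368732*exp(4*a) - 1.70521199999996*exp(3*a) + 85.525308*exp(2*a) + 62.200602*exp(a) + 25.139295)*exp(a)/(1.481544*exp(6*a) + 10.058904*exp(5*a) + 16.721748*exp(4*a) - 10.179648*exp(3*a) - 22.73571*exp(2*a) + 18.59535*exp(a) - 3.723875)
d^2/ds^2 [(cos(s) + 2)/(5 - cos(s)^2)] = (-8*(cos(s) + 2)*sin(s)^2*cos(s)^2 + (cos(s)^2 - 5)^2*cos(s) - 2*(cos(s)^2 - 5)*(2*cos(2*s) + cos(3*s)))/(cos(s)^2 - 5)^3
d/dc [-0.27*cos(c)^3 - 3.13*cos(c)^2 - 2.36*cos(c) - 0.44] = (0.81*cos(c)^2 + 6.26*cos(c) + 2.36)*sin(c)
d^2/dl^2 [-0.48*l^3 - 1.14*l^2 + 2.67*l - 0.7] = -2.88*l - 2.28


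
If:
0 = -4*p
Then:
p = 0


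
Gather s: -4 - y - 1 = -y - 5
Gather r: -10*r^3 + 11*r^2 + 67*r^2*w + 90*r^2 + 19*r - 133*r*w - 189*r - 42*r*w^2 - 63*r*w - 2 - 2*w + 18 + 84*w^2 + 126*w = -10*r^3 + r^2*(67*w + 101) + r*(-42*w^2 - 196*w - 170) + 84*w^2 + 124*w + 16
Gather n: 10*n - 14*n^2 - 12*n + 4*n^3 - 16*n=4*n^3 - 14*n^2 - 18*n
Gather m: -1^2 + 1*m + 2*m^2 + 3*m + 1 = 2*m^2 + 4*m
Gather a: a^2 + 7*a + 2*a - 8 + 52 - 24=a^2 + 9*a + 20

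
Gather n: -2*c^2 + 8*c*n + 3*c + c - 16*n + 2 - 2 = -2*c^2 + 4*c + n*(8*c - 16)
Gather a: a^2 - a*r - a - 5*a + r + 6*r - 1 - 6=a^2 + a*(-r - 6) + 7*r - 7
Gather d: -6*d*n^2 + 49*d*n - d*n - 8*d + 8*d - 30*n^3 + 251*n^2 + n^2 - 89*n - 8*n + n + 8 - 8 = d*(-6*n^2 + 48*n) - 30*n^3 + 252*n^2 - 96*n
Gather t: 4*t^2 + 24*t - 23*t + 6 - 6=4*t^2 + t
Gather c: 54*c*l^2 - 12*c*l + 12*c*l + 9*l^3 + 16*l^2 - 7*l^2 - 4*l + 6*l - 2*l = 54*c*l^2 + 9*l^3 + 9*l^2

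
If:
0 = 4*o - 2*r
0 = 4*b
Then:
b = 0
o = r/2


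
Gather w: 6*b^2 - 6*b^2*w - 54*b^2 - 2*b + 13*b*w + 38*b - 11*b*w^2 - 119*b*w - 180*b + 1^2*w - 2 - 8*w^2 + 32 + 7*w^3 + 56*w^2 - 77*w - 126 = -48*b^2 - 144*b + 7*w^3 + w^2*(48 - 11*b) + w*(-6*b^2 - 106*b - 76) - 96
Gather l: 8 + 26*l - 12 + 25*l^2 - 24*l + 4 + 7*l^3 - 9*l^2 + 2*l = 7*l^3 + 16*l^2 + 4*l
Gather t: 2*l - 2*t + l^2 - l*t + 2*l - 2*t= l^2 + 4*l + t*(-l - 4)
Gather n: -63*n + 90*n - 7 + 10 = 27*n + 3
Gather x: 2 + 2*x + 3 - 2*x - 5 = 0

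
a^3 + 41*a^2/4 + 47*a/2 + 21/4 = (a + 1/4)*(a + 3)*(a + 7)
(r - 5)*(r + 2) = r^2 - 3*r - 10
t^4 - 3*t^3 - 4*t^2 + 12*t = t*(t - 3)*(t - 2)*(t + 2)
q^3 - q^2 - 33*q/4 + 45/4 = (q - 5/2)*(q - 3/2)*(q + 3)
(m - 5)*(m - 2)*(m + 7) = m^3 - 39*m + 70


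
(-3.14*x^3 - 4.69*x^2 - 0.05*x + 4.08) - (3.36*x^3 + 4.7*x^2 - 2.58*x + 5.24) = -6.5*x^3 - 9.39*x^2 + 2.53*x - 1.16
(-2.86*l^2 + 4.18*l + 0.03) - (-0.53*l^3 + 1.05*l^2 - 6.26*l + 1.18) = 0.53*l^3 - 3.91*l^2 + 10.44*l - 1.15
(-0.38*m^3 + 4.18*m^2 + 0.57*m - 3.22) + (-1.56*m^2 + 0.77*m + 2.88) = -0.38*m^3 + 2.62*m^2 + 1.34*m - 0.34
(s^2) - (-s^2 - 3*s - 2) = 2*s^2 + 3*s + 2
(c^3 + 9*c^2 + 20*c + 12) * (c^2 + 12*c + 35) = c^5 + 21*c^4 + 163*c^3 + 567*c^2 + 844*c + 420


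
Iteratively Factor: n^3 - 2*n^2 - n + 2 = (n + 1)*(n^2 - 3*n + 2) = (n - 1)*(n + 1)*(n - 2)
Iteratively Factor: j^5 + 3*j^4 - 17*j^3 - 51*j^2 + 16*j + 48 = (j + 3)*(j^4 - 17*j^2 + 16) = (j - 1)*(j + 3)*(j^3 + j^2 - 16*j - 16) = (j - 1)*(j + 3)*(j + 4)*(j^2 - 3*j - 4) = (j - 4)*(j - 1)*(j + 3)*(j + 4)*(j + 1)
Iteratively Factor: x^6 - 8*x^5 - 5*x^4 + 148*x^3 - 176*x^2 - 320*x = (x)*(x^5 - 8*x^4 - 5*x^3 + 148*x^2 - 176*x - 320) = x*(x + 4)*(x^4 - 12*x^3 + 43*x^2 - 24*x - 80) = x*(x - 4)*(x + 4)*(x^3 - 8*x^2 + 11*x + 20) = x*(x - 4)*(x + 1)*(x + 4)*(x^2 - 9*x + 20) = x*(x - 4)^2*(x + 1)*(x + 4)*(x - 5)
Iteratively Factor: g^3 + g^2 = (g)*(g^2 + g) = g*(g + 1)*(g)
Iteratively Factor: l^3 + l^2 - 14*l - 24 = (l - 4)*(l^2 + 5*l + 6) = (l - 4)*(l + 2)*(l + 3)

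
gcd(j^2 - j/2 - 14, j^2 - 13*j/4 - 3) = j - 4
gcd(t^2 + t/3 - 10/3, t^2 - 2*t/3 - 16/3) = t + 2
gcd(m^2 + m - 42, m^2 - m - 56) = m + 7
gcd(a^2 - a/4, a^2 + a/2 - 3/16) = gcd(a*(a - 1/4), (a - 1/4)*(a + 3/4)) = a - 1/4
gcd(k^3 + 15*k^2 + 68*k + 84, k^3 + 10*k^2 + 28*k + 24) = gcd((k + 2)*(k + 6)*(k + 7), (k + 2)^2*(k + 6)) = k^2 + 8*k + 12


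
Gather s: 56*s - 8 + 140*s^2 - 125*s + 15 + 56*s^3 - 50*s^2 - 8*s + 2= 56*s^3 + 90*s^2 - 77*s + 9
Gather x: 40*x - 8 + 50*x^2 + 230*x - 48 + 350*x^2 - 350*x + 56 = 400*x^2 - 80*x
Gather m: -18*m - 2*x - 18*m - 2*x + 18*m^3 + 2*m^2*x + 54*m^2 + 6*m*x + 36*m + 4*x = 18*m^3 + m^2*(2*x + 54) + 6*m*x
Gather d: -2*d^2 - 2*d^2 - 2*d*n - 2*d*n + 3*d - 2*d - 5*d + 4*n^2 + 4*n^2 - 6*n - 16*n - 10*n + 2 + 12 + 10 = -4*d^2 + d*(-4*n - 4) + 8*n^2 - 32*n + 24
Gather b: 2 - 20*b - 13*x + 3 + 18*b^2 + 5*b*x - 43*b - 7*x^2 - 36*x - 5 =18*b^2 + b*(5*x - 63) - 7*x^2 - 49*x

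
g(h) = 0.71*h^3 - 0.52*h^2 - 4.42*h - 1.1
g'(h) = 2.13*h^2 - 1.04*h - 4.42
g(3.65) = 10.36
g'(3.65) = 20.16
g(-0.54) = 1.02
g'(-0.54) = -3.24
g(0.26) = -2.27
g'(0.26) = -4.55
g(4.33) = 27.65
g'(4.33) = 31.01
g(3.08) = 1.10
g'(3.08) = 12.58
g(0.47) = -3.22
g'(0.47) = -4.44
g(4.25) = 25.23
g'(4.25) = 29.63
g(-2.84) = -9.00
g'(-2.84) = 15.71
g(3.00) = 0.13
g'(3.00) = 11.63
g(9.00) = 434.59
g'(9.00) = 158.75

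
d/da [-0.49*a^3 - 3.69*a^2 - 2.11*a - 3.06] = -1.47*a^2 - 7.38*a - 2.11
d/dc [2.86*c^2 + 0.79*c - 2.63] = 5.72*c + 0.79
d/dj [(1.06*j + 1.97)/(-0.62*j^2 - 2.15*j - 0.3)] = (0.6572*j^2 + 2.4428*j + 3.9175)/(0.3844*j^4 + 2.666*j^3 + 4.9945*j^2 + 1.29*j + 0.09)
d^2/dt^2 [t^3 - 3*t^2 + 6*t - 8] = 6*t - 6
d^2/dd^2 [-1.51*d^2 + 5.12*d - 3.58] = -3.02000000000000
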